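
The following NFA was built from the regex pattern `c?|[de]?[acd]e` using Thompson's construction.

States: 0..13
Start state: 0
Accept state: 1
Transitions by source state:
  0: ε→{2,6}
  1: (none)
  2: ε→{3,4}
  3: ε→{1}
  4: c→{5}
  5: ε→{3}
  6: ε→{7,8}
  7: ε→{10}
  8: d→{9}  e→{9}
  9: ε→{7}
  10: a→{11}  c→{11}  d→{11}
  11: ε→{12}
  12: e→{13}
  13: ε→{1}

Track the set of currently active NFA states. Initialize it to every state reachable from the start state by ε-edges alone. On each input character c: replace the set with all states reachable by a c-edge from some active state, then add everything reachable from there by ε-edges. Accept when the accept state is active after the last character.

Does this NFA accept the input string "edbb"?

start: ε-closure({0}) = {0,1,2,3,4,6,7,8,10}
'e' @ 1: {7,9,10}
'd' @ 2: {11,12}
'b' @ 3: {}  — no active states
rest 'b' ignored (set empty)
after full input: {}  (accept=1 not in)

Answer: REJECT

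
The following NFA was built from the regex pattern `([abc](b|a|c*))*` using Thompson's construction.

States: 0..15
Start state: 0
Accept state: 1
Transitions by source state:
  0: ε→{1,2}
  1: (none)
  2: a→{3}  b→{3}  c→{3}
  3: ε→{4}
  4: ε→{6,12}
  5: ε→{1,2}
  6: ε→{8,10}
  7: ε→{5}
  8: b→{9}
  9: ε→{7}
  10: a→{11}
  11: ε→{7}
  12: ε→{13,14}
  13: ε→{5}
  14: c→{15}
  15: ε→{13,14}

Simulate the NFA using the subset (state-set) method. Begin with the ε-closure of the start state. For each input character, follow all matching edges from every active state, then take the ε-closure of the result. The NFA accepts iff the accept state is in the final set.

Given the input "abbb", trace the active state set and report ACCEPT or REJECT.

S₀ = ε-closure({0}) = {0,1,2}
'a' @ 1: {1,2,3,4,5,6,8,10,12,13,14}  [accepting]
'b' @ 2: {1,2,3,4,5,6,7,8,9,10,12,13,14}  [accepting]
'b' @ 3: {1,2,3,4,5,6,7,8,9,10,12,13,14}  [accepting]
'b' @ 4: {1,2,3,4,5,6,7,8,9,10,12,13,14}  [accepting]
after full input: {1,2,3,4,5,6,7,8,9,10,12,13,14}  (accept=1 in)

Answer: ACCEPT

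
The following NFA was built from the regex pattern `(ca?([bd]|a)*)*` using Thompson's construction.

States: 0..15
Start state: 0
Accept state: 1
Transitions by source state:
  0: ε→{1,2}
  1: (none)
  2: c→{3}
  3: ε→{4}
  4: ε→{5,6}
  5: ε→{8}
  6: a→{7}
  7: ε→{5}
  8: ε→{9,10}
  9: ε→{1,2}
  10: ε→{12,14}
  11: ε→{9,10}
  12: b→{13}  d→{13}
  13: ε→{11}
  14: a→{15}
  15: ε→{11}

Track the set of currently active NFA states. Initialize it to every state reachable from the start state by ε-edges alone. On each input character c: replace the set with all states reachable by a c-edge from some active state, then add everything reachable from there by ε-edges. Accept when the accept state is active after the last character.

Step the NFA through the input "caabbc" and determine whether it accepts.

Answer: ACCEPT

Trace:
S₀ = ε-closure({0}) = {0,1,2}
'c' @ 1: {1,2,3,4,5,6,8,9,10,12,14}  ✓accept
'a' @ 2: {1,2,5,7,8,9,10,11,12,14,15}  ✓accept
'a' @ 3: {1,2,9,10,11,12,14,15}  ✓accept
'b' @ 4: {1,2,9,10,11,12,13,14}  ✓accept
'b' @ 5: {1,2,9,10,11,12,13,14}  ✓accept
'c' @ 6: {1,2,3,4,5,6,8,9,10,12,14}  ✓accept
after full input: {1,2,3,4,5,6,8,9,10,12,14}  (accept=1 in)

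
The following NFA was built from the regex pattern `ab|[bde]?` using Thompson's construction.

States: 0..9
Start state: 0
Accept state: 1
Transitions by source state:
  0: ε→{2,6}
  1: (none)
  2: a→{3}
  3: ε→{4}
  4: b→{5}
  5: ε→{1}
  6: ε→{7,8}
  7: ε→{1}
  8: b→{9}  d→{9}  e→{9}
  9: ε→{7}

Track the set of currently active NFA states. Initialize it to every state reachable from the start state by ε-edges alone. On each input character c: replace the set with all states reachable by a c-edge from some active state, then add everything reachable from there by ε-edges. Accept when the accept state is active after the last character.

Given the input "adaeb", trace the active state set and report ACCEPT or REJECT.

Answer: REJECT

Derivation:
initial (ε-close {0}): {0,1,2,6,7,8}
'a' @ 1: {3,4}
'd' @ 2: {}  — state set empty
rest 'aeb' ignored (set empty)
end set {} — state 1 not in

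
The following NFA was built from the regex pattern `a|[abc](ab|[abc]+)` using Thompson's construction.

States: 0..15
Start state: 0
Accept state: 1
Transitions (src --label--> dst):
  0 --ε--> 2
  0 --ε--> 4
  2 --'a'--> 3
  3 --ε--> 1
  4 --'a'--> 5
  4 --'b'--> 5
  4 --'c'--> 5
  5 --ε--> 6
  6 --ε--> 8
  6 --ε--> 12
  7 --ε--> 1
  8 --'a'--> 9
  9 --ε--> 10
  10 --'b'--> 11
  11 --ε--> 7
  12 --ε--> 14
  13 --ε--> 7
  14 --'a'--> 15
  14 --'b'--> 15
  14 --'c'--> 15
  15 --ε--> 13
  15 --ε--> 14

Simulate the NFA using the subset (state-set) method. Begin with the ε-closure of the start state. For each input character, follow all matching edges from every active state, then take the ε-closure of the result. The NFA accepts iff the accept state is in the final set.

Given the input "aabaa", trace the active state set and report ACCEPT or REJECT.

S₀ = ε-closure({0}) = {0,2,4}
'a' @ 1: {1,3,5,6,8,12,14}  ✓accept
'a' @ 2: {1,7,9,10,13,14,15}  ✓accept
'b' @ 3: {1,7,11,13,14,15}  ✓accept
'a' @ 4: {1,7,13,14,15}  ✓accept
'a' @ 5: {1,7,13,14,15}  ✓accept
final: {1,7,13,14,15}; accept 1 in set

Answer: ACCEPT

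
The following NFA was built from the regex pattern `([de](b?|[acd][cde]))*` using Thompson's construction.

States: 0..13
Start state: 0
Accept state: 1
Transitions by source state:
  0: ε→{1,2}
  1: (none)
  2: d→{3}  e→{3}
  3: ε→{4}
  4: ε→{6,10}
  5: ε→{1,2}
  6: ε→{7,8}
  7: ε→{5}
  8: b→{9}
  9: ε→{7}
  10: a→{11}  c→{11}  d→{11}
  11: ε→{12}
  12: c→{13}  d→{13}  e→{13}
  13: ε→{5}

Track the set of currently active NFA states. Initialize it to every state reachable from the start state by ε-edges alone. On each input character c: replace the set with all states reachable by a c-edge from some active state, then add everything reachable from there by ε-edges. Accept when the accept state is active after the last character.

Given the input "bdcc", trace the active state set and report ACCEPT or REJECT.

Answer: REJECT

Steps:
initial (ε-close {0}): {0,1,2}
'b' @ 1: {}  — no active states
rest 'dcc' ignored (set empty)
after full input: {}  (accept=1 not in)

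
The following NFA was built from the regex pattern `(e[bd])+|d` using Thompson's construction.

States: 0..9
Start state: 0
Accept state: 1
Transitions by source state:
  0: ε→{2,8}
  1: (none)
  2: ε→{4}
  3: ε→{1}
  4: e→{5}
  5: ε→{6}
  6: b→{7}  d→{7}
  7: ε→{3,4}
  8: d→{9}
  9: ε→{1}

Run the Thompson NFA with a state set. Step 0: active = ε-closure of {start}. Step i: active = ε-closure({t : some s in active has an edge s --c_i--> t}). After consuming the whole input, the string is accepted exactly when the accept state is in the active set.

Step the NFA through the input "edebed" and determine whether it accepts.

S₀ = ε-closure({0}) = {0,2,4,8}
'e' @ 1: {5,6}
'd' @ 2: {1,3,4,7}  (accept∈set)
'e' @ 3: {5,6}
'b' @ 4: {1,3,4,7}  (accept∈set)
'e' @ 5: {5,6}
'd' @ 6: {1,3,4,7}  (accept∈set)
final: {1,3,4,7}; accept 1 in set

Answer: ACCEPT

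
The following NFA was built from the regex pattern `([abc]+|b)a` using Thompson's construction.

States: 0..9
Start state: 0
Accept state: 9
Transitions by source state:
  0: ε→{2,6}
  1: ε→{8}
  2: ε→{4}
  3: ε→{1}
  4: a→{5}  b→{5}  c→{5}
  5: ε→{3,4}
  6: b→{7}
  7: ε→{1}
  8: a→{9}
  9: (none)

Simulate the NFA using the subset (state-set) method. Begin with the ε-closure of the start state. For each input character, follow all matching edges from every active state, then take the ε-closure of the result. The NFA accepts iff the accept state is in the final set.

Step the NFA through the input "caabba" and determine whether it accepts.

S₀ = ε-closure({0}) = {0,2,4,6}
'c' @ 1: {1,3,4,5,8}
'a' @ 2: {1,3,4,5,8,9}  [accepting]
'a' @ 3: {1,3,4,5,8,9}  [accepting]
'b' @ 4: {1,3,4,5,8}
'b' @ 5: {1,3,4,5,8}
'a' @ 6: {1,3,4,5,8,9}  [accepting]
final: {1,3,4,5,8,9}; accept 9 in set

Answer: ACCEPT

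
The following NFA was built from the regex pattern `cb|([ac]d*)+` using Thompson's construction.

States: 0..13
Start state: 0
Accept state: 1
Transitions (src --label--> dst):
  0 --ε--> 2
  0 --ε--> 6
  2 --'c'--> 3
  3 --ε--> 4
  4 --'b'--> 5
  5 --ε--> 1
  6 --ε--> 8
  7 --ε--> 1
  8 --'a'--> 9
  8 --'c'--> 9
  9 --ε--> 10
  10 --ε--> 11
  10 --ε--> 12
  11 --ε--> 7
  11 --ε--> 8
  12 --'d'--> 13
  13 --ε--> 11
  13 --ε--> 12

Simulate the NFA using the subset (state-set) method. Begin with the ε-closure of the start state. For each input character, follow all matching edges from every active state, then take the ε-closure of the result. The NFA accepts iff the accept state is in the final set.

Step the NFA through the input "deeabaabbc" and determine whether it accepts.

Answer: REJECT

Derivation:
S₀ = ε-closure({0}) = {0,2,6,8}
'd' @ 1: {}  — state set empty
rest 'eeabaabbc' ignored (set empty)
after full input: {}  (accept=1 not in)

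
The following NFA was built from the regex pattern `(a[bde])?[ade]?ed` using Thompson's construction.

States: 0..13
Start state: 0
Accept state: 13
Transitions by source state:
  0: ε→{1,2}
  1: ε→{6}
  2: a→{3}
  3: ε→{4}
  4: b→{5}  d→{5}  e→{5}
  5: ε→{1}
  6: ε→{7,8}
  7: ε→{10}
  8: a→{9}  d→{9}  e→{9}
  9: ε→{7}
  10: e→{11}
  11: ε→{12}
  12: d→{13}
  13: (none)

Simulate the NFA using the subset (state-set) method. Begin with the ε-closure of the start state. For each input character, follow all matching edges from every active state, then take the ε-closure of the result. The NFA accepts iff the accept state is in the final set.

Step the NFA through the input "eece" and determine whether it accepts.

Answer: REJECT

Steps:
initial (ε-close {0}): {0,1,2,6,7,8,10}
'e' @ 1: {7,9,10,11,12}
'e' @ 2: {11,12}
'c' @ 3: {}  — no active states
rest 'e' ignored (set empty)
after full input: {}  (accept=13 not in)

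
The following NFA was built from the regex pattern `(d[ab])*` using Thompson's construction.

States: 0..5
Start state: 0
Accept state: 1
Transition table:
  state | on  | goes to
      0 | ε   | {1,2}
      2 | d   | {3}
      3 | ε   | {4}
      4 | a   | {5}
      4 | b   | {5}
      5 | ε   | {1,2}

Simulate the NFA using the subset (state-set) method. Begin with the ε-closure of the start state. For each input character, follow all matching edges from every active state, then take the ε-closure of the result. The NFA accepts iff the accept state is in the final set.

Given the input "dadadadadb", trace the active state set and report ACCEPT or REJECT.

Answer: ACCEPT

Steps:
S₀ = ε-closure({0}) = {0,1,2}
'd' @ 1: {3,4}
'a' @ 2: {1,2,5}  ✓accept
'd' @ 3: {3,4}
'a' @ 4: {1,2,5}  ✓accept
'd' @ 5: {3,4}
'a' @ 6: {1,2,5}  ✓accept
'd' @ 7: {3,4}
'a' @ 8: {1,2,5}  ✓accept
'd' @ 9: {3,4}
'b' @ 10: {1,2,5}  ✓accept
end set {1,2,5} — state 1 in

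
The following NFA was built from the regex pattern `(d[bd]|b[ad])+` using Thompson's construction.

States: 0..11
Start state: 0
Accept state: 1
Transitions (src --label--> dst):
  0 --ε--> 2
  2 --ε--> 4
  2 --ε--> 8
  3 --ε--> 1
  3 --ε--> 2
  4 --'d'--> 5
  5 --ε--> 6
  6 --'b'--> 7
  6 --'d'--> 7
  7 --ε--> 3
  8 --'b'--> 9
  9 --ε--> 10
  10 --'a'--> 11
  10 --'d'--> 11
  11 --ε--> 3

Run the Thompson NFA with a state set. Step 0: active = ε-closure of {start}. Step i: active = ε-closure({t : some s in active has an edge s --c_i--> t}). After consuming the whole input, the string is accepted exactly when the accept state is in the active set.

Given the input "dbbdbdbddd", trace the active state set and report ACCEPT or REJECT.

Answer: ACCEPT

Derivation:
start: ε-closure({0}) = {0,2,4,8}
'd' @ 1: {5,6}
'b' @ 2: {1,2,3,4,7,8}  [accepting]
'b' @ 3: {9,10}
'd' @ 4: {1,2,3,4,8,11}  [accepting]
'b' @ 5: {9,10}
'd' @ 6: {1,2,3,4,8,11}  [accepting]
'b' @ 7: {9,10}
'd' @ 8: {1,2,3,4,8,11}  [accepting]
'd' @ 9: {5,6}
'd' @ 10: {1,2,3,4,7,8}  [accepting]
end set {1,2,3,4,7,8} — state 1 in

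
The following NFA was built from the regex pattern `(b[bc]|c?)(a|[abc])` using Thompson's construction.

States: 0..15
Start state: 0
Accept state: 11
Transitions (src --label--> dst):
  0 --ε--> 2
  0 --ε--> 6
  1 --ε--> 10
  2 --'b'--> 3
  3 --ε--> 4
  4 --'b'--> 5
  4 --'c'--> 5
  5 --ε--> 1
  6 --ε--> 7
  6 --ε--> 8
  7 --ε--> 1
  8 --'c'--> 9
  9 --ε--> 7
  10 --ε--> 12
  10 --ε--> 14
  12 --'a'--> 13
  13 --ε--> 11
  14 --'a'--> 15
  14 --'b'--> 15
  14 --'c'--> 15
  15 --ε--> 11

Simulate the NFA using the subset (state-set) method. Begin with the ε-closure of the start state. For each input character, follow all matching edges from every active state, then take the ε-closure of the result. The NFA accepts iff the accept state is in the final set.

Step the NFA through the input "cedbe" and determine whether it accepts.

S₀ = ε-closure({0}) = {0,1,2,6,7,8,10,12,14}
'c' @ 1: {1,7,9,10,11,12,14,15}  ✓accept
'e' @ 2: {}  — state set empty
rest 'dbe' ignored (set empty)
end set {} — state 11 not in

Answer: REJECT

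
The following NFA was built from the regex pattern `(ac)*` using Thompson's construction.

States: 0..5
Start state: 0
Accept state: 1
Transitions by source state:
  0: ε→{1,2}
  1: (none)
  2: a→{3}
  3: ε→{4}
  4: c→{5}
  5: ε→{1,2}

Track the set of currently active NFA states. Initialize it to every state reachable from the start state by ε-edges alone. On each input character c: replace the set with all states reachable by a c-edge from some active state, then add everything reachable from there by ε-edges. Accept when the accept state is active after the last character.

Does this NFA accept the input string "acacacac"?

Answer: ACCEPT

Trace:
start: ε-closure({0}) = {0,1,2}
'a' @ 1: {3,4}
'c' @ 2: {1,2,5}  [accepting]
'a' @ 3: {3,4}
'c' @ 4: {1,2,5}  [accepting]
'a' @ 5: {3,4}
'c' @ 6: {1,2,5}  [accepting]
'a' @ 7: {3,4}
'c' @ 8: {1,2,5}  [accepting]
end set {1,2,5} — state 1 in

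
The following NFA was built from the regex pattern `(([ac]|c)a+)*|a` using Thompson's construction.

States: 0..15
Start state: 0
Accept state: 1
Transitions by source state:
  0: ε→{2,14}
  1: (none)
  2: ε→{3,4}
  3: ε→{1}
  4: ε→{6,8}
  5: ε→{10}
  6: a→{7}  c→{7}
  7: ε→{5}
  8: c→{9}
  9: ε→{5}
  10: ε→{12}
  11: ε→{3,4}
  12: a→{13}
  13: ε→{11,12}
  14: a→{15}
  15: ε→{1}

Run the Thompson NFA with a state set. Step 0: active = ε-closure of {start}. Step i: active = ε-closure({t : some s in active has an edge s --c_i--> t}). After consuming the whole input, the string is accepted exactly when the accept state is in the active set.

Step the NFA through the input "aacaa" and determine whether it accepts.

initial (ε-close {0}): {0,1,2,3,4,6,8,14}
'a' @ 1: {1,5,7,10,12,15}  [accepting]
'a' @ 2: {1,3,4,6,8,11,12,13}  [accepting]
'c' @ 3: {5,7,9,10,12}
'a' @ 4: {1,3,4,6,8,11,12,13}  [accepting]
'a' @ 5: {1,3,4,5,6,7,8,10,11,12,13}  [accepting]
after full input: {1,3,4,5,6,7,8,10,11,12,13}  (accept=1 in)

Answer: ACCEPT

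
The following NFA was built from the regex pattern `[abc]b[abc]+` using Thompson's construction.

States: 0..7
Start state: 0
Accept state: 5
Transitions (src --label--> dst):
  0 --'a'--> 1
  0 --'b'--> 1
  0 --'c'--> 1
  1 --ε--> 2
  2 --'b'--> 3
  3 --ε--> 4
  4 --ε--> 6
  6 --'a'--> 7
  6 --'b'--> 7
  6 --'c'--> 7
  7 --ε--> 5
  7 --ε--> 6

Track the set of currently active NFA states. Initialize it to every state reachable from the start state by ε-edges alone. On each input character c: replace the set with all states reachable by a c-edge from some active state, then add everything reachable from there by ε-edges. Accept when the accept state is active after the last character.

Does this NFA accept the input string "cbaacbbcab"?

S₀ = ε-closure({0}) = {0}
'c' @ 1: {1,2}
'b' @ 2: {3,4,6}
'a' @ 3: {5,6,7}  (accept∈set)
'a' @ 4: {5,6,7}  (accept∈set)
'c' @ 5: {5,6,7}  (accept∈set)
'b' @ 6: {5,6,7}  (accept∈set)
'b' @ 7: {5,6,7}  (accept∈set)
'c' @ 8: {5,6,7}  (accept∈set)
'a' @ 9: {5,6,7}  (accept∈set)
'b' @ 10: {5,6,7}  (accept∈set)
final: {5,6,7}; accept 5 in set

Answer: ACCEPT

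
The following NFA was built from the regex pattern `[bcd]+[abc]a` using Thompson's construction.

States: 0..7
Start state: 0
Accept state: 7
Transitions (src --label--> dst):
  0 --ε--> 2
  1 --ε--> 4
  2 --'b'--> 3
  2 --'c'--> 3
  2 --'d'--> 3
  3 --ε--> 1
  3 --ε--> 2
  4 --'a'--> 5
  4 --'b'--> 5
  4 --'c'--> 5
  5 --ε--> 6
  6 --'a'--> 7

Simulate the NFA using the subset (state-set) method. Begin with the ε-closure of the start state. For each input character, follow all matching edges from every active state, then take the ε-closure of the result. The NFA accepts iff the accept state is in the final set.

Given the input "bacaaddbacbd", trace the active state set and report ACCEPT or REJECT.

initial (ε-close {0}): {0,2}
'b' @ 1: {1,2,3,4}
'a' @ 2: {5,6}
'c' @ 3: {}  — dead — no transitions
rest 'aaddbacbd' ignored (set empty)
end set {} — state 7 not in

Answer: REJECT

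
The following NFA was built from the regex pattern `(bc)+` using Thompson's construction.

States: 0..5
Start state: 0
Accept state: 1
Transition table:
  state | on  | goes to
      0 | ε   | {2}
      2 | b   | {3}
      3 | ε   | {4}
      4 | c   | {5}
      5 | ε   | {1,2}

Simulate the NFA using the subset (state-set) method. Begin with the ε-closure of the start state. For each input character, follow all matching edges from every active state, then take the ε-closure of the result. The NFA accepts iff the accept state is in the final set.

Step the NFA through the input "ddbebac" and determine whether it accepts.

Answer: REJECT

Trace:
initial (ε-close {0}): {0,2}
'd' @ 1: {}  — state set empty
rest 'dbebac' ignored (set empty)
after full input: {}  (accept=1 not in)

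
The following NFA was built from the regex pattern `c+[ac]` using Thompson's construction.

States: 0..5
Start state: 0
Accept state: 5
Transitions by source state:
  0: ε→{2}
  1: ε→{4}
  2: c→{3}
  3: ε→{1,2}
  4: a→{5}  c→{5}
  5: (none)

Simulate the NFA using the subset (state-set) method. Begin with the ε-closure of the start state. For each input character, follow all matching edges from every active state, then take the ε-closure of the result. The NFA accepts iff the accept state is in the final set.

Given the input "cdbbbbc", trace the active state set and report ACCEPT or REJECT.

Answer: REJECT

Steps:
initial (ε-close {0}): {0,2}
'c' @ 1: {1,2,3,4}
'd' @ 2: {}  — no active states
rest 'bbbbc' ignored (set empty)
after full input: {}  (accept=5 not in)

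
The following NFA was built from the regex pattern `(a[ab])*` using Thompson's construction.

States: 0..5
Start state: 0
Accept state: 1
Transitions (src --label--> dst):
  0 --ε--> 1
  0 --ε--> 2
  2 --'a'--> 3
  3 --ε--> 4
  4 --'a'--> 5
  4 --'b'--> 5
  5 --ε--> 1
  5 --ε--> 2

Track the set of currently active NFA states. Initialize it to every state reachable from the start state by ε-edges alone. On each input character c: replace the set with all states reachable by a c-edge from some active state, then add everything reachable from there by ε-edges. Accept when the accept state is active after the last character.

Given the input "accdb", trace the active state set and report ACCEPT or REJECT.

start: ε-closure({0}) = {0,1,2}
'a' @ 1: {3,4}
'c' @ 2: {}  — state set empty
rest 'cdb' ignored (set empty)
end set {} — state 1 not in

Answer: REJECT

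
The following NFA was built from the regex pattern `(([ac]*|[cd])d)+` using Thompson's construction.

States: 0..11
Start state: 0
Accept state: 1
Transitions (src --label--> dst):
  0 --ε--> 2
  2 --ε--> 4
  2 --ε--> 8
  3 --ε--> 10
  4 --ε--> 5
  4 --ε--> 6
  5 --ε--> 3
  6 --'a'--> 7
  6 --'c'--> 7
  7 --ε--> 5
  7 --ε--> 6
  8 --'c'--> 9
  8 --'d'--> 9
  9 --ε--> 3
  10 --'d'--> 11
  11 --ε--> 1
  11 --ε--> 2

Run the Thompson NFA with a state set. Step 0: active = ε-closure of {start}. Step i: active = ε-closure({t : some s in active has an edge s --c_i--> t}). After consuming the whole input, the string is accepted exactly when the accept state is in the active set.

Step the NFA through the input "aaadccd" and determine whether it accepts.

S₀ = ε-closure({0}) = {0,2,3,4,5,6,8,10}
'a' @ 1: {3,5,6,7,10}
'a' @ 2: {3,5,6,7,10}
'a' @ 3: {3,5,6,7,10}
'd' @ 4: {1,2,3,4,5,6,8,10,11}  [accepting]
'c' @ 5: {3,5,6,7,9,10}
'c' @ 6: {3,5,6,7,10}
'd' @ 7: {1,2,3,4,5,6,8,10,11}  [accepting]
end set {1,2,3,4,5,6,8,10,11} — state 1 in

Answer: ACCEPT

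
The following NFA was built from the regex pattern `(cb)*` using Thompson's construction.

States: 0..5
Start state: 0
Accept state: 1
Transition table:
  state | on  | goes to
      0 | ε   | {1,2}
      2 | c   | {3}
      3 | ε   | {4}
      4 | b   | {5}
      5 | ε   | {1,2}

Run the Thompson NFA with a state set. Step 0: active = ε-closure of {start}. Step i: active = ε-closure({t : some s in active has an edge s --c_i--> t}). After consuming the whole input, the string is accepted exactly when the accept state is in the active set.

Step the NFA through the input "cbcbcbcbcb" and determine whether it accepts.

Answer: ACCEPT

Derivation:
S₀ = ε-closure({0}) = {0,1,2}
'c' @ 1: {3,4}
'b' @ 2: {1,2,5}  ✓accept
'c' @ 3: {3,4}
'b' @ 4: {1,2,5}  ✓accept
'c' @ 5: {3,4}
'b' @ 6: {1,2,5}  ✓accept
'c' @ 7: {3,4}
'b' @ 8: {1,2,5}  ✓accept
'c' @ 9: {3,4}
'b' @ 10: {1,2,5}  ✓accept
final: {1,2,5}; accept 1 in set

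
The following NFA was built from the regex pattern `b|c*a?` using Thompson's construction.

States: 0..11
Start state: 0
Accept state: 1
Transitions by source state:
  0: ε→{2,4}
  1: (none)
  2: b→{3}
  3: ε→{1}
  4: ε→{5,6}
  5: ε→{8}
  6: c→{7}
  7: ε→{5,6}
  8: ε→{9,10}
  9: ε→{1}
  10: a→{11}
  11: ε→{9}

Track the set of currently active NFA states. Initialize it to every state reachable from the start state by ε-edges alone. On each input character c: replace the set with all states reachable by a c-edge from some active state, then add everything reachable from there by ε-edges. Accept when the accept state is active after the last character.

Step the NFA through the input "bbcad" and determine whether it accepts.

S₀ = ε-closure({0}) = {0,1,2,4,5,6,8,9,10}
'b' @ 1: {1,3}  [accepting]
'b' @ 2: {}  — no active states
rest 'cad' ignored (set empty)
end set {} — state 1 not in

Answer: REJECT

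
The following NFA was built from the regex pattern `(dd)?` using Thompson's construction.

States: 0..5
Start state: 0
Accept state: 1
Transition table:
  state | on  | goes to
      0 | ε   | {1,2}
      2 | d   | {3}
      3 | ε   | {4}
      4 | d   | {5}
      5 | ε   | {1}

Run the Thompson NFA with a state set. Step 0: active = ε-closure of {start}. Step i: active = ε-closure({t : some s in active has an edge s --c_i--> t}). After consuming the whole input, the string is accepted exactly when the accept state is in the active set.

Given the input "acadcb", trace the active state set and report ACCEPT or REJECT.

Answer: REJECT

Trace:
S₀ = ε-closure({0}) = {0,1,2}
'a' @ 1: {}  — state set empty
rest 'cadcb' ignored (set empty)
final: {}; accept 1 not in set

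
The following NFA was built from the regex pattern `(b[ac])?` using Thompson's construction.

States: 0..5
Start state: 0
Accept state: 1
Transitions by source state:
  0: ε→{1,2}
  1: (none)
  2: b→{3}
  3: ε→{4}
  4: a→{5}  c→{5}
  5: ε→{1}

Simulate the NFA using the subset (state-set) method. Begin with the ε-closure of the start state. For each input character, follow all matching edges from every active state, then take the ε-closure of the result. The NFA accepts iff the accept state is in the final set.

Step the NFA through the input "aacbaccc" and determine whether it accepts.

initial (ε-close {0}): {0,1,2}
'a' @ 1: {}  — no active states
rest 'acbaccc' ignored (set empty)
after full input: {}  (accept=1 not in)

Answer: REJECT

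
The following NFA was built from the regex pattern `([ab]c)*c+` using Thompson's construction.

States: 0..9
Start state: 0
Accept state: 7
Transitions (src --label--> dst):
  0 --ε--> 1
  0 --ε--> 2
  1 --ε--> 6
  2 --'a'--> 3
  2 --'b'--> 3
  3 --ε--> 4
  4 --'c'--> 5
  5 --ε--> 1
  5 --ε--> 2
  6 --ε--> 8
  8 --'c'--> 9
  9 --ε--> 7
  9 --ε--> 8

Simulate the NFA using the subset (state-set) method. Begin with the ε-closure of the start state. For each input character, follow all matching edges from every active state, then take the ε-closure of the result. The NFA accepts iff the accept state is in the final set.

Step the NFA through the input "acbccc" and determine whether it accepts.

S₀ = ε-closure({0}) = {0,1,2,6,8}
'a' @ 1: {3,4}
'c' @ 2: {1,2,5,6,8}
'b' @ 3: {3,4}
'c' @ 4: {1,2,5,6,8}
'c' @ 5: {7,8,9}  ✓accept
'c' @ 6: {7,8,9}  ✓accept
after full input: {7,8,9}  (accept=7 in)

Answer: ACCEPT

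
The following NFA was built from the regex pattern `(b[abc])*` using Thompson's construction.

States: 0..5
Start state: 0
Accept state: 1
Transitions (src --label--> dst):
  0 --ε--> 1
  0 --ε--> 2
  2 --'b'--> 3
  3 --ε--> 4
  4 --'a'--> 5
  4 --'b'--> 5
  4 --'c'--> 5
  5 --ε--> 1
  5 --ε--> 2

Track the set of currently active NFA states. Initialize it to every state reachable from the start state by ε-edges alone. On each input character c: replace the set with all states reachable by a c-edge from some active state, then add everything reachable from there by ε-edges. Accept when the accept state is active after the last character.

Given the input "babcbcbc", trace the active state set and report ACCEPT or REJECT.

Answer: ACCEPT

Trace:
S₀ = ε-closure({0}) = {0,1,2}
'b' @ 1: {3,4}
'a' @ 2: {1,2,5}  ✓accept
'b' @ 3: {3,4}
'c' @ 4: {1,2,5}  ✓accept
'b' @ 5: {3,4}
'c' @ 6: {1,2,5}  ✓accept
'b' @ 7: {3,4}
'c' @ 8: {1,2,5}  ✓accept
end set {1,2,5} — state 1 in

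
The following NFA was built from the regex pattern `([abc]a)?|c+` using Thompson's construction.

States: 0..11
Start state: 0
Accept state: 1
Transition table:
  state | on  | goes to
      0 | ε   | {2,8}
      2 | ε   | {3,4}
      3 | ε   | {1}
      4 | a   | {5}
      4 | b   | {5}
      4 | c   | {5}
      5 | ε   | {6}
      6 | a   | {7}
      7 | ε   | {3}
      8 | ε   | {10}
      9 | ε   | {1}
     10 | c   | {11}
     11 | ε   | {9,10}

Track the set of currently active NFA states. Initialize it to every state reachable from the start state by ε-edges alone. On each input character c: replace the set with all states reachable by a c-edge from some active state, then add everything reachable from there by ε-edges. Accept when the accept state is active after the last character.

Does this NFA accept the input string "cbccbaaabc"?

S₀ = ε-closure({0}) = {0,1,2,3,4,8,10}
'c' @ 1: {1,5,6,9,10,11}  ✓accept
'b' @ 2: {}  — dead — no transitions
rest 'ccbaaabc' ignored (set empty)
end set {} — state 1 not in

Answer: REJECT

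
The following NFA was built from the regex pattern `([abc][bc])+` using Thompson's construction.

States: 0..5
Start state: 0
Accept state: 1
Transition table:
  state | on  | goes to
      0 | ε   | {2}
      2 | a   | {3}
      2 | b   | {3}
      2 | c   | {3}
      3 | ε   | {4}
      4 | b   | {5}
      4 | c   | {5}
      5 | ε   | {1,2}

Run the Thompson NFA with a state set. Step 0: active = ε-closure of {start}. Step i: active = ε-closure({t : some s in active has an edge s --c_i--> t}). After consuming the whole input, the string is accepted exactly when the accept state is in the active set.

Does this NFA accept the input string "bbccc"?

Answer: REJECT

Steps:
start: ε-closure({0}) = {0,2}
'b' @ 1: {3,4}
'b' @ 2: {1,2,5}  [accepting]
'c' @ 3: {3,4}
'c' @ 4: {1,2,5}  [accepting]
'c' @ 5: {3,4}
end set {3,4} — state 1 not in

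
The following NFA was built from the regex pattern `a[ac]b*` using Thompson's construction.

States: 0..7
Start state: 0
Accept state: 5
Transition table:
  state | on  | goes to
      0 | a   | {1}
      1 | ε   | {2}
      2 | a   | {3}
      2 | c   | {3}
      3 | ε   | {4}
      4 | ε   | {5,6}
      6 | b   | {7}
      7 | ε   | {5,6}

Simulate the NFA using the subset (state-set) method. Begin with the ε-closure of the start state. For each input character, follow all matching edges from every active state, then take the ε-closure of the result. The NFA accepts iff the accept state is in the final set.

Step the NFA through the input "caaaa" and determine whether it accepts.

S₀ = ε-closure({0}) = {0}
'c' @ 1: {}  — state set empty
rest 'aaaa' ignored (set empty)
after full input: {}  (accept=5 not in)

Answer: REJECT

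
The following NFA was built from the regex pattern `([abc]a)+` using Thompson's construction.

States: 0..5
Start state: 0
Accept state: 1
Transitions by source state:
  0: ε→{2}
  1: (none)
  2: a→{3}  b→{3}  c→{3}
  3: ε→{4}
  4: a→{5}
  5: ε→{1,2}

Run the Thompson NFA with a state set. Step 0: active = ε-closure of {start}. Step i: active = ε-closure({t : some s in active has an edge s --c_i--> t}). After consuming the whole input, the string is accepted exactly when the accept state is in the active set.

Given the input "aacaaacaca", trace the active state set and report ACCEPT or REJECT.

Answer: ACCEPT

Trace:
start: ε-closure({0}) = {0,2}
'a' @ 1: {3,4}
'a' @ 2: {1,2,5}  ✓accept
'c' @ 3: {3,4}
'a' @ 4: {1,2,5}  ✓accept
'a' @ 5: {3,4}
'a' @ 6: {1,2,5}  ✓accept
'c' @ 7: {3,4}
'a' @ 8: {1,2,5}  ✓accept
'c' @ 9: {3,4}
'a' @ 10: {1,2,5}  ✓accept
end set {1,2,5} — state 1 in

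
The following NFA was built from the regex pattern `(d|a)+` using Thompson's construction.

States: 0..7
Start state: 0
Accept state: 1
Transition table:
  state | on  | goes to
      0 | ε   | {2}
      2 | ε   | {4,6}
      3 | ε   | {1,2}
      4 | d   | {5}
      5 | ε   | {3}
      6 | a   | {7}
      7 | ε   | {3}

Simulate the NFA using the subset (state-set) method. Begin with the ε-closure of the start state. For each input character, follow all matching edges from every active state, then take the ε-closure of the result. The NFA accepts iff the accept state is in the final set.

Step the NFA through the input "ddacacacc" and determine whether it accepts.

start: ε-closure({0}) = {0,2,4,6}
'd' @ 1: {1,2,3,4,5,6}  ✓accept
'd' @ 2: {1,2,3,4,5,6}  ✓accept
'a' @ 3: {1,2,3,4,6,7}  ✓accept
'c' @ 4: {}  — dead — no transitions
rest 'acacc' ignored (set empty)
after full input: {}  (accept=1 not in)

Answer: REJECT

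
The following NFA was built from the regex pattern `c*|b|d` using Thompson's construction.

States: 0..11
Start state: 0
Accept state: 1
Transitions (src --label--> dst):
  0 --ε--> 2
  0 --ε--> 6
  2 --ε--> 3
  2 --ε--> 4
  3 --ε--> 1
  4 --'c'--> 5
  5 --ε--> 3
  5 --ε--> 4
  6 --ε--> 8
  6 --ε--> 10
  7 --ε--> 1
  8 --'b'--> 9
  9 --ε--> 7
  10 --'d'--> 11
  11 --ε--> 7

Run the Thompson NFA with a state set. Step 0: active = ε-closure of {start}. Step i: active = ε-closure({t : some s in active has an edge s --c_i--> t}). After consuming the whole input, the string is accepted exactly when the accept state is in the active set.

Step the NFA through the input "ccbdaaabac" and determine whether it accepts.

start: ε-closure({0}) = {0,1,2,3,4,6,8,10}
'c' @ 1: {1,3,4,5}  (accept∈set)
'c' @ 2: {1,3,4,5}  (accept∈set)
'b' @ 3: {}  — dead — no transitions
rest 'daaabac' ignored (set empty)
end set {} — state 1 not in

Answer: REJECT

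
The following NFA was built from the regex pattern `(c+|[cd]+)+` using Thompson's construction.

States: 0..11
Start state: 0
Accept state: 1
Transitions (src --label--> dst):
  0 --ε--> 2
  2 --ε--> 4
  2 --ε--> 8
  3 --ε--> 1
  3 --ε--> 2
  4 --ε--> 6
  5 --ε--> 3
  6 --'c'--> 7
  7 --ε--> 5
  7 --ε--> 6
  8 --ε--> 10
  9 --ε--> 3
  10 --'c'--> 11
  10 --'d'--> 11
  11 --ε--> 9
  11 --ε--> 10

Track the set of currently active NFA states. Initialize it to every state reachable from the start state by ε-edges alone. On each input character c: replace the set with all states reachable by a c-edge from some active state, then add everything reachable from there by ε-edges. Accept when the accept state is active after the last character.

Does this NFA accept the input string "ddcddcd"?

Answer: ACCEPT

Steps:
start: ε-closure({0}) = {0,2,4,6,8,10}
'd' @ 1: {1,2,3,4,6,8,9,10,11}  ✓accept
'd' @ 2: {1,2,3,4,6,8,9,10,11}  ✓accept
'c' @ 3: {1,2,3,4,5,6,7,8,9,10,11}  ✓accept
'd' @ 4: {1,2,3,4,6,8,9,10,11}  ✓accept
'd' @ 5: {1,2,3,4,6,8,9,10,11}  ✓accept
'c' @ 6: {1,2,3,4,5,6,7,8,9,10,11}  ✓accept
'd' @ 7: {1,2,3,4,6,8,9,10,11}  ✓accept
end set {1,2,3,4,6,8,9,10,11} — state 1 in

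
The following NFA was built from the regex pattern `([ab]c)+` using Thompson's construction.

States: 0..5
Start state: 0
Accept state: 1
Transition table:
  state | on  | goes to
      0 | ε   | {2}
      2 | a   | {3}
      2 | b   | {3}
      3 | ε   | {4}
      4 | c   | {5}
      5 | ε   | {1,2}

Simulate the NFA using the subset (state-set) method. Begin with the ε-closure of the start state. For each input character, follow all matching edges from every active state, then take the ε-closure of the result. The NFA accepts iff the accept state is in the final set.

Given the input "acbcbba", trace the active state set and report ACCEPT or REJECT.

S₀ = ε-closure({0}) = {0,2}
'a' @ 1: {3,4}
'c' @ 2: {1,2,5}  [accepting]
'b' @ 3: {3,4}
'c' @ 4: {1,2,5}  [accepting]
'b' @ 5: {3,4}
'b' @ 6: {}  — state set empty
rest 'a' ignored (set empty)
final: {}; accept 1 not in set

Answer: REJECT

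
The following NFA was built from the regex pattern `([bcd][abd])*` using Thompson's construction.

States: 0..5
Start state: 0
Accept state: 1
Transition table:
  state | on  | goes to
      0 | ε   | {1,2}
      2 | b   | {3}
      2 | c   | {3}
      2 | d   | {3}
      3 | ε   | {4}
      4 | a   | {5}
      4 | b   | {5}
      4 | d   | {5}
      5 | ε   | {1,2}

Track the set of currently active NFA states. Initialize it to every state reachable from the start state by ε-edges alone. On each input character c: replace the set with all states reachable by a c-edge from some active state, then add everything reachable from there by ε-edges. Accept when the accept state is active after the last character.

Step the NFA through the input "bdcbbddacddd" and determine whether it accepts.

Answer: ACCEPT

Steps:
S₀ = ε-closure({0}) = {0,1,2}
'b' @ 1: {3,4}
'd' @ 2: {1,2,5}  (accept∈set)
'c' @ 3: {3,4}
'b' @ 4: {1,2,5}  (accept∈set)
'b' @ 5: {3,4}
'd' @ 6: {1,2,5}  (accept∈set)
'd' @ 7: {3,4}
'a' @ 8: {1,2,5}  (accept∈set)
'c' @ 9: {3,4}
'd' @ 10: {1,2,5}  (accept∈set)
'd' @ 11: {3,4}
'd' @ 12: {1,2,5}  (accept∈set)
after full input: {1,2,5}  (accept=1 in)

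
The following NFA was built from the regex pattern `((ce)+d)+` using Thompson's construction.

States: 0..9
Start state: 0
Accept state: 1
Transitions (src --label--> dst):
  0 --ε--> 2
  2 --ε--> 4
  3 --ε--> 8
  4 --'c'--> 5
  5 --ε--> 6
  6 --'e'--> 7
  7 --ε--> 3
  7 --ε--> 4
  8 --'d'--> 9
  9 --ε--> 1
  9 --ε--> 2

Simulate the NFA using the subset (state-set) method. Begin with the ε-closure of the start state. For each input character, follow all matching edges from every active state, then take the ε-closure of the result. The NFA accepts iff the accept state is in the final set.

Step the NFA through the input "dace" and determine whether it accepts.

Answer: REJECT

Derivation:
S₀ = ε-closure({0}) = {0,2,4}
'd' @ 1: {}  — no active states
rest 'ace' ignored (set empty)
end set {} — state 1 not in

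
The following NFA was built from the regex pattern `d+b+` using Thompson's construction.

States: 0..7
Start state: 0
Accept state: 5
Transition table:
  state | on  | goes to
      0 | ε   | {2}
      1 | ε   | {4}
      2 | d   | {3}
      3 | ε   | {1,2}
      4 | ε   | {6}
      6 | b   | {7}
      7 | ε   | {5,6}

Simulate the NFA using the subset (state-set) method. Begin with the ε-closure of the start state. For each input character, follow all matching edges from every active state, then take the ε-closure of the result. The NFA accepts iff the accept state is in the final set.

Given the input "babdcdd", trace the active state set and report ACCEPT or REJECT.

Answer: REJECT

Steps:
S₀ = ε-closure({0}) = {0,2}
'b' @ 1: {}  — state set empty
rest 'abdcdd' ignored (set empty)
end set {} — state 5 not in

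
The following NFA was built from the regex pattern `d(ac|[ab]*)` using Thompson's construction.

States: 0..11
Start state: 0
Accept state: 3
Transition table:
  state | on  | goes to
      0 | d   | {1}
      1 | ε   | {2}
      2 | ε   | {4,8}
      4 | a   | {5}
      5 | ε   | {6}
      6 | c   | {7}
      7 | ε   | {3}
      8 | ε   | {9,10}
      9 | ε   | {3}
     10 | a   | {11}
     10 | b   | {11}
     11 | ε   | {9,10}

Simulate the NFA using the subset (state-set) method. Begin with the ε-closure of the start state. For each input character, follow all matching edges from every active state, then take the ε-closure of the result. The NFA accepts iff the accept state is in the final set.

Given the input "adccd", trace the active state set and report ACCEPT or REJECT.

Answer: REJECT

Trace:
S₀ = ε-closure({0}) = {0}
'a' @ 1: {}  — state set empty
rest 'dccd' ignored (set empty)
final: {}; accept 3 not in set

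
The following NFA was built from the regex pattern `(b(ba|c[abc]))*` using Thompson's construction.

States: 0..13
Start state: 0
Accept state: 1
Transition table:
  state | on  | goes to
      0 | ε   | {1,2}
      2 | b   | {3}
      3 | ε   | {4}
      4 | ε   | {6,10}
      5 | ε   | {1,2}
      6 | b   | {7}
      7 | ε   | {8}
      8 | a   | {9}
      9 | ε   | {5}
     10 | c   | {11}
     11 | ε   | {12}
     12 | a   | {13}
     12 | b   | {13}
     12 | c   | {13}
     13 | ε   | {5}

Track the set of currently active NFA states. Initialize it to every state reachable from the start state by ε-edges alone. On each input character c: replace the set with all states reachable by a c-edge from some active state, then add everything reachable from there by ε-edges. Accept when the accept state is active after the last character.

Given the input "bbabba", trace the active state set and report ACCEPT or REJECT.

initial (ε-close {0}): {0,1,2}
'b' @ 1: {3,4,6,10}
'b' @ 2: {7,8}
'a' @ 3: {1,2,5,9}  [accepting]
'b' @ 4: {3,4,6,10}
'b' @ 5: {7,8}
'a' @ 6: {1,2,5,9}  [accepting]
end set {1,2,5,9} — state 1 in

Answer: ACCEPT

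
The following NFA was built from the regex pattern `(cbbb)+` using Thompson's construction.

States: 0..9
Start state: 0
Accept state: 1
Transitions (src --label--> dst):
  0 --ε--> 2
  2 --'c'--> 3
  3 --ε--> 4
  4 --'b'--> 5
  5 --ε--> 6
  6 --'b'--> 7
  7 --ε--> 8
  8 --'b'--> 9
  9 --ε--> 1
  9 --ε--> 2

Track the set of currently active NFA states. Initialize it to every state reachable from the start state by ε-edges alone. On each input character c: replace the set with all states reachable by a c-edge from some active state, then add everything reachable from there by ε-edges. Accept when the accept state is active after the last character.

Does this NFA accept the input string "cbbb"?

start: ε-closure({0}) = {0,2}
'c' @ 1: {3,4}
'b' @ 2: {5,6}
'b' @ 3: {7,8}
'b' @ 4: {1,2,9}  ✓accept
final: {1,2,9}; accept 1 in set

Answer: ACCEPT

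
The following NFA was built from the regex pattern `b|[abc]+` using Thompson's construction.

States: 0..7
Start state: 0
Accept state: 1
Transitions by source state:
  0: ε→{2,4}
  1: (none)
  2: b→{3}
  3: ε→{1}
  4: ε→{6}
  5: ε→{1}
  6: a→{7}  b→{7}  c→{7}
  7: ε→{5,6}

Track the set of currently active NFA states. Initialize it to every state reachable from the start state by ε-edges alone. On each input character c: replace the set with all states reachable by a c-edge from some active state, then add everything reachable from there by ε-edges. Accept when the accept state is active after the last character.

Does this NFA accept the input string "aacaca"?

Answer: ACCEPT

Derivation:
start: ε-closure({0}) = {0,2,4,6}
'a' @ 1: {1,5,6,7}  ✓accept
'a' @ 2: {1,5,6,7}  ✓accept
'c' @ 3: {1,5,6,7}  ✓accept
'a' @ 4: {1,5,6,7}  ✓accept
'c' @ 5: {1,5,6,7}  ✓accept
'a' @ 6: {1,5,6,7}  ✓accept
final: {1,5,6,7}; accept 1 in set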